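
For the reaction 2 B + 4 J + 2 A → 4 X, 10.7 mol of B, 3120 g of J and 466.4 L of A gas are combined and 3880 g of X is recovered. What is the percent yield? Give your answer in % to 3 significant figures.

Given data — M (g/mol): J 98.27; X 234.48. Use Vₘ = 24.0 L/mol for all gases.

77.3 %

n(B) = 10.70 mol
n(J) = 3120 / 98.27 = 31.75 mol
n(A) = 466.4 / 24.0 = 19.43 mol
n/ν for B = 10.70/2 = 5.350
n/ν for J = 31.75/4 = 7.938
n/ν for A = 19.43/2 = 9.715
Smallest n/ν is B → limiting reagent.
theoretical n(X) = (4/2) × 10.70 = 21.40 mol → 5018 g
% yield = 3880 / 5018 × 100 = 77.32 %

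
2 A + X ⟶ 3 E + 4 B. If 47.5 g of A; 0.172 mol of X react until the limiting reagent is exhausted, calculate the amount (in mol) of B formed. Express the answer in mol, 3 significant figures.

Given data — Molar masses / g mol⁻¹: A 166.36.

n(A) = 47.50 / 166.36 = 0.2855 mol
n(X) = 0.1720 mol
n/ν for A = 0.2855/2 = 0.1428
n/ν for X = 0.1720/1 = 0.1720
Smallest n/ν is A → limiting reagent.
n(B) = (4/2) × 0.2855 = 0.5710 mol

0.571 mol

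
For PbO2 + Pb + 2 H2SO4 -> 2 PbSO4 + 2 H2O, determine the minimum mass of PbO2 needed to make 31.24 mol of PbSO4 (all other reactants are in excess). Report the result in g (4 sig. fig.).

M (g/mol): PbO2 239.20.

n(PbSO4) = 31.24 mol
n(PbO2) = (1/2) × 31.24 = 15.62 mol
mass = 15.62 × 239.20 = 3736 g

3736 g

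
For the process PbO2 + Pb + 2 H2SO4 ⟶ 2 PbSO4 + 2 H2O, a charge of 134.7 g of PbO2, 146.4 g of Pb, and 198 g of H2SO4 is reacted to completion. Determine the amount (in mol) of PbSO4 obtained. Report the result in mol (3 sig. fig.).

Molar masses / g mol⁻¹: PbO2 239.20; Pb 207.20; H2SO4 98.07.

n(PbO2) = 134.7 / 239.20 = 0.5631 mol
n(Pb) = 146.4 / 207.20 = 0.7066 mol
n(H2SO4) = 198.0 / 98.07 = 2.019 mol
n/ν for PbO2 = 0.5631/1 = 0.5631
n/ν for Pb = 0.7066/1 = 0.7066
n/ν for H2SO4 = 2.019/2 = 1.010
Smallest n/ν is PbO2 → limiting reagent.
n(PbSO4) = (2/1) × 0.5631 = 1.126 mol

1.13 mol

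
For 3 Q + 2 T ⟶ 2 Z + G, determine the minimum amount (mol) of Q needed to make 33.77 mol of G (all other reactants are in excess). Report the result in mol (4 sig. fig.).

101.3 mol

n(G) = 33.77 mol
n(Q) = (3/1) × 33.77 = 101.3 mol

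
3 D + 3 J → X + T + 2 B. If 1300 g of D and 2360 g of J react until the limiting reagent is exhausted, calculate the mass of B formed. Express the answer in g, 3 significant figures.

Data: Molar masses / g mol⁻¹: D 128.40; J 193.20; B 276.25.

1860 g

n(D) = 1300 / 128.40 = 10.12 mol
n(J) = 2360 / 193.20 = 12.22 mol
n/ν for D = 10.12/3 = 3.373
n/ν for J = 12.22/3 = 4.073
Smallest n/ν is D → limiting reagent.
n(B) = (2/3) × 10.12 = 6.747 mol
mass = 6.747 × 276.25 = 1864 g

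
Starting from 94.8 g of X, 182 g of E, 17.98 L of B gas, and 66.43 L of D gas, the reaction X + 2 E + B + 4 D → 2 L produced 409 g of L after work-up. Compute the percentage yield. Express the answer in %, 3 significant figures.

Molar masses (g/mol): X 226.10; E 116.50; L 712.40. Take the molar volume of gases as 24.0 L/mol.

n(X) = 94.80 / 226.10 = 0.4193 mol
n(E) = 182.0 / 116.50 = 1.562 mol
n(B) = 17.98 / 24.0 = 0.7492 mol
n(D) = 66.43 / 24.0 = 2.768 mol
n/ν for X = 0.4193/1 = 0.4193
n/ν for E = 1.562/2 = 0.7810
n/ν for B = 0.7492/1 = 0.7492
n/ν for D = 2.768/4 = 0.6920
Smallest n/ν is X → limiting reagent.
theoretical n(L) = (2/1) × 0.4193 = 0.8386 mol → 597.4 g
% yield = 409 / 597.4 × 100 = 68.46 %

68.5 %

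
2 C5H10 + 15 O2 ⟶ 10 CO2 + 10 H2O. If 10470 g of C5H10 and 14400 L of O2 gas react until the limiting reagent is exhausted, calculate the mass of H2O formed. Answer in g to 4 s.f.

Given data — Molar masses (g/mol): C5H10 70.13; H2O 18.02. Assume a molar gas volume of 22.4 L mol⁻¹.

n(C5H10) = 10470 / 70.13 = 149.3 mol
n(O2) = 14400 / 22.4 = 642.9 mol
n/ν → C5H10: 74.65, O2: 42.86; O2 is limiting.
n(H2O) = (10/15) × 642.9 = 428.6 mol
mass = 428.6 × 18.02 = 7723 g

7723 g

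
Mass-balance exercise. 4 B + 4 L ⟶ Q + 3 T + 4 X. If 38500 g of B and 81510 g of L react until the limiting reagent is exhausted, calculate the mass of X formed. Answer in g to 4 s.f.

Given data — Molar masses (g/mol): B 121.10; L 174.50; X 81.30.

25850 g

n(B) = 38500 / 121.10 = 317.9 mol
n(L) = 81510 / 174.50 = 467.1 mol
n/ν for B = 317.9/4 = 79.48
n/ν for L = 467.1/4 = 116.8
Smallest n/ν is B → limiting reagent.
n(X) = (4/4) × 317.9 = 317.9 mol
mass = 317.9 × 81.30 = 25850 g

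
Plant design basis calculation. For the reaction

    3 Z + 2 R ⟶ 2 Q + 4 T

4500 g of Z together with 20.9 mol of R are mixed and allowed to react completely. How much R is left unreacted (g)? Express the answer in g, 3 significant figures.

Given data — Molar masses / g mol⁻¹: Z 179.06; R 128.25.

532 g

n(Z) = 4500 / 179.06 = 25.13 mol
n(R) = 20.90 mol
n/ν for Z = 25.13/3 = 8.377
n/ν for R = 20.90/2 = 10.45
Smallest n/ν is Z → limiting reagent.
R consumed = (2/3) × 25.13 = 16.75 mol
R remaining = 20.90 − 16.75 = 4.150 mol
mass = 4.150 × 128.25 = 532.2 g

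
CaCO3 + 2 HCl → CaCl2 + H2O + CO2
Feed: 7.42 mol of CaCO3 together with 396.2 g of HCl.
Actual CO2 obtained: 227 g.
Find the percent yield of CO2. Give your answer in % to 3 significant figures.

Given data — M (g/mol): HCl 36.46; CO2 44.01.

94.9 %

n(CaCO3) = 7.420 mol
n(HCl) = 396.2 / 36.46 = 10.87 mol
n/ν → CaCO3: 7.420, HCl: 5.435; HCl is limiting.
theoretical n(CO2) = (1/2) × 10.87 = 5.435 mol → 239.2 g
% yield = 227 / 239.2 × 100 = 94.90 %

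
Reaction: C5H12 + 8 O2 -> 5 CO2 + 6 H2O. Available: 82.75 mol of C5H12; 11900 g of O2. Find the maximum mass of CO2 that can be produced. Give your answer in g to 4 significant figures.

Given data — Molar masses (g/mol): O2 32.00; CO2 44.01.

n(C5H12) = 82.75 mol
n(O2) = 11900 / 32.00 = 371.9 mol
n/ν for C5H12 = 82.75/1 = 82.75
n/ν for O2 = 371.9/8 = 46.49
Smallest n/ν is O2 → limiting reagent.
n(CO2) = (5/8) × 371.9 = 232.4 mol
mass = 232.4 × 44.01 = 10230 g

10230 g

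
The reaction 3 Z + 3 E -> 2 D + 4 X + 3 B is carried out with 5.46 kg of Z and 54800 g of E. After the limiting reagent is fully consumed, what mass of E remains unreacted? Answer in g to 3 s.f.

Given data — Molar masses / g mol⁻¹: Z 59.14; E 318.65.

25400 g

n(Z) = 5.460×1000 / 59.14 = 92.32 mol
n(E) = 54800 / 318.65 = 172.0 mol
n/ν for Z = 92.32/3 = 30.77
n/ν for E = 172.0/3 = 57.33
Smallest n/ν is Z → limiting reagent.
E consumed = (3/3) × 92.32 = 92.32 mol
E remaining = 172.0 − 92.32 = 79.68 mol
mass = 79.68 × 318.65 = 25390 g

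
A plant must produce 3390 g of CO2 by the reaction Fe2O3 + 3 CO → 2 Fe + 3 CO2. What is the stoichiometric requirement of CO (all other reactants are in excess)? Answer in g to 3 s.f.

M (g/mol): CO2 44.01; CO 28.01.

n(CO2) = 3390 / 44.01 = 77.03 mol
n(CO) = (3/3) × 77.03 = 77.03 mol
mass = 77.03 × 28.01 = 2158 g

2160 g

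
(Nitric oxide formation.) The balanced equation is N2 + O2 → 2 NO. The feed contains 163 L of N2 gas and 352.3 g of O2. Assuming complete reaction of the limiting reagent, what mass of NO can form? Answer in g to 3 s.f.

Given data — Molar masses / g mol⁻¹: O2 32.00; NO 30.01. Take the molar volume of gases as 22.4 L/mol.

n(N2) = 163.0 / 22.4 = 7.277 mol
n(O2) = 352.3 / 32.00 = 11.01 mol
n/ν for N2 = 7.277/1 = 7.277
n/ν for O2 = 11.01/1 = 11.01
Smallest n/ν is N2 → limiting reagent.
n(NO) = (2/1) × 7.277 = 14.55 mol
mass = 14.55 × 30.01 = 436.6 g

437 g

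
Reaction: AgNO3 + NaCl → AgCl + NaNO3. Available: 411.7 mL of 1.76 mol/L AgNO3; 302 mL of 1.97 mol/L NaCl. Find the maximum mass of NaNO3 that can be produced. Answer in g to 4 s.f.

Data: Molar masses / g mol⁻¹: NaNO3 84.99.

50.56 g

n(AgNO3) = 1.76 × 411.7/1000 = 0.7246 mol
n(NaCl) = 1.97 × 302.0/1000 = 0.5949 mol
n/ν for AgNO3 = 0.7246/1 = 0.7246
n/ν for NaCl = 0.5949/1 = 0.5949
Smallest n/ν is NaCl → limiting reagent.
n(NaNO3) = (1/1) × 0.5949 = 0.5949 mol
mass = 0.5949 × 84.99 = 50.56 g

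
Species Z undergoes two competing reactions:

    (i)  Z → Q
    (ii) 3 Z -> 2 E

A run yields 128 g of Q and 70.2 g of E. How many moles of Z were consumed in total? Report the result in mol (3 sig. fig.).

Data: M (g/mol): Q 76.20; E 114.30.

n(Q) = 128 / 76.20 = 1.680 mol
n(E) = 70.2 / 114.30 = 0.6142 mol
n(Z) via (i) = (1/1)×1.680 = 1.680 mol
n(Z) via (ii) = (3/2)×0.6142 = 0.9213 mol
total n(Z) = 1.680 + 0.9213 = 2.601 mol

2.60 mol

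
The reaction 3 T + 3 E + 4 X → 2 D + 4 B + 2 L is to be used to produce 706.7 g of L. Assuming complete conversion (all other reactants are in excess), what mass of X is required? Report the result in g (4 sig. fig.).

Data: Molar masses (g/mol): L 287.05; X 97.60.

480.6 g

n(L) = 706.7 / 287.05 = 2.462 mol
n(X) = (4/2) × 2.462 = 4.924 mol
mass = 4.924 × 97.60 = 480.6 g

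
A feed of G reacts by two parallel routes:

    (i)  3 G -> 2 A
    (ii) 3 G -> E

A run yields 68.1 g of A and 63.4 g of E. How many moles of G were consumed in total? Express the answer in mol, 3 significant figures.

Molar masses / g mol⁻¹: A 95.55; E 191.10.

n(A) = 68.1 / 95.55 = 0.7127 mol
n(E) = 63.4 / 191.10 = 0.3318 mol
n(G) via (i) = (3/2)×0.7127 = 1.069 mol
n(G) via (ii) = (3/1)×0.3318 = 0.9954 mol
total n(G) = 1.069 + 0.9954 = 2.064 mol

2.06 mol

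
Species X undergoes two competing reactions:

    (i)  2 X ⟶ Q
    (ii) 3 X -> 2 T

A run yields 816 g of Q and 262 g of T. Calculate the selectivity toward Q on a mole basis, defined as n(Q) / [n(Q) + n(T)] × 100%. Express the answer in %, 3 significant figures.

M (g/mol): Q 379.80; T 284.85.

70.0 %

n(Q) = 816 / 379.80 = 2.148 mol
n(T) = 262 / 284.85 = 0.9198 mol
selectivity = 2.148/(2.148+0.9198) × 100 = 70.02 %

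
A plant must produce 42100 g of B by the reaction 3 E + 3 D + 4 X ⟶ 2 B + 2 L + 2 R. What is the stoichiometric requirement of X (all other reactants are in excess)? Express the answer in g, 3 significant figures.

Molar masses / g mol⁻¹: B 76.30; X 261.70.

n(B) = 42100 / 76.30 = 551.8 mol
n(X) = (4/2) × 551.8 = 1104 mol
mass = 1104 × 261.70 = 288900 g

289000 g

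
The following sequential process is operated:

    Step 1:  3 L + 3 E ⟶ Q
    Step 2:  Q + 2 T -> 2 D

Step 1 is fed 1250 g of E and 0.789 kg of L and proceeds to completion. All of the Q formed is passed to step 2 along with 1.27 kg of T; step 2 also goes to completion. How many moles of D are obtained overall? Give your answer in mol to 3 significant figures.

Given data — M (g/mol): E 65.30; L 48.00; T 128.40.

9.89 mol

Step 1:
n(E) = 1250 / 65.30 = 19.14 mol
n(L) = 0.7890×1000 / 48.00 = 16.44 mol
n/ν for E = 19.14/3 = 6.380
n/ν for L = 16.44/3 = 5.480
Smallest n/ν is L → limiting reagent.
n(Q) produced = (1/3) × 16.44 = 5.480 mol
Step 2:
n(Q) available = 5.480 mol
n(T) = 1.270×1000 / 128.40 = 9.891 mol
n/ν for Q = 5.480/1 = 5.480
n/ν for T = 9.891/2 = 4.946
Smallest n/ν is T → limiting reagent.
n(D) = (2/2) × 9.891 = 9.891 mol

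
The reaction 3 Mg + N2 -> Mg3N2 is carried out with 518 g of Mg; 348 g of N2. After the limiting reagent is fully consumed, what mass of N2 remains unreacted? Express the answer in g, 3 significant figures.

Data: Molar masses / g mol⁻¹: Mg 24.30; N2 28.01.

n(Mg) = 518.0 / 24.30 = 21.32 mol
n(N2) = 348.0 / 28.01 = 12.42 mol
n/ν for Mg = 21.32/3 = 7.107
n/ν for N2 = 12.42/1 = 12.42
Smallest n/ν is Mg → limiting reagent.
N2 consumed = (1/3) × 21.32 = 7.107 mol
N2 remaining = 12.42 − 7.107 = 5.313 mol
mass = 5.313 × 28.01 = 148.8 g

149 g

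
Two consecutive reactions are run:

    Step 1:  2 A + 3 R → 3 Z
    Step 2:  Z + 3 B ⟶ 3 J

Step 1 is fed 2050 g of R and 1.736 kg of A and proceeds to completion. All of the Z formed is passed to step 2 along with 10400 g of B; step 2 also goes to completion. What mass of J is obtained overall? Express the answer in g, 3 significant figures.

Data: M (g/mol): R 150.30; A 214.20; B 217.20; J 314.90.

11500 g

Step 1:
n(R) = 2050 / 150.30 = 13.64 mol
n(A) = 1.736×1000 / 214.20 = 8.105 mol
n/ν → R: 4.547, A: 4.053; A is limiting.
n(Z) produced = (3/2) × 8.105 = 12.16 mol
Step 2:
n(Z) available = 12.16 mol
n(B) = 10400 / 217.20 = 47.88 mol
n/ν → Z: 12.16, B: 15.96; Z is limiting.
n(J) = (3/1) × 12.16 = 36.48 mol
mass = 36.48 × 314.90 = 11490 g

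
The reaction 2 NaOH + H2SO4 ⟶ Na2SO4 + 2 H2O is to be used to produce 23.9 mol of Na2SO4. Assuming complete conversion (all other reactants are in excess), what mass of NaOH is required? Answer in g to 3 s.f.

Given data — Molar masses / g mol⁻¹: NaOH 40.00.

1910 g

n(Na2SO4) = 23.90 mol
n(NaOH) = (2/1) × 23.90 = 47.80 mol
mass = 47.80 × 40.00 = 1912 g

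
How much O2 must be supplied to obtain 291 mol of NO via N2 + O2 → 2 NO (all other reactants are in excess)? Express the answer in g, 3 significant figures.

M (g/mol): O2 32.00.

n(NO) = 291.0 mol
n(O2) = (1/2) × 291.0 = 145.5 mol
mass = 145.5 × 32.00 = 4656 g

4660 g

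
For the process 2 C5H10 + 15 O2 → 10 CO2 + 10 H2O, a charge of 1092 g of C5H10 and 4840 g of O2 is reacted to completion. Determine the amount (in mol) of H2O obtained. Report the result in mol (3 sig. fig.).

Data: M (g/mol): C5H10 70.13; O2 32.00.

77.9 mol

n(C5H10) = 1092 / 70.13 = 15.57 mol
n(O2) = 4840 / 32.00 = 151.3 mol
n/ν for C5H10 = 15.57/2 = 7.785
n/ν for O2 = 151.3/15 = 10.09
Smallest n/ν is C5H10 → limiting reagent.
n(H2O) = (10/2) × 15.57 = 77.85 mol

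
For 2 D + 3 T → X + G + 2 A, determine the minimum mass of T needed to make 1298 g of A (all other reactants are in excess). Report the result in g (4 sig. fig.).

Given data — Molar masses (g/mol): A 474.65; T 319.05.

1309 g

n(A) = 1298 / 474.65 = 2.735 mol
n(T) = (3/2) × 2.735 = 4.103 mol
mass = 4.103 × 319.05 = 1309 g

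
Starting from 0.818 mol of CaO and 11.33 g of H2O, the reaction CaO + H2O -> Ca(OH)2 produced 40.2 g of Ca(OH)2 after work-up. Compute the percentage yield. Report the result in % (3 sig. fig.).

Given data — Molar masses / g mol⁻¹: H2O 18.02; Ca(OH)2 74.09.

86.3 %

n(CaO) = 0.8180 mol
n(H2O) = 11.33 / 18.02 = 0.6287 mol
n/ν → CaO: 0.8180, H2O: 0.6287; H2O is limiting.
theoretical n(Ca(OH)2) = (1/1) × 0.6287 = 0.6287 mol → 46.58 g
% yield = 40.2 / 46.58 × 100 = 86.30 %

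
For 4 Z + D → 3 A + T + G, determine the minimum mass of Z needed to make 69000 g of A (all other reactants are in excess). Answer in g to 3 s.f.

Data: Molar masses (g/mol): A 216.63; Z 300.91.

128000 g

n(A) = 69000 / 216.63 = 318.5 mol
n(Z) = (4/3) × 318.5 = 424.7 mol
mass = 424.7 × 300.91 = 127800 g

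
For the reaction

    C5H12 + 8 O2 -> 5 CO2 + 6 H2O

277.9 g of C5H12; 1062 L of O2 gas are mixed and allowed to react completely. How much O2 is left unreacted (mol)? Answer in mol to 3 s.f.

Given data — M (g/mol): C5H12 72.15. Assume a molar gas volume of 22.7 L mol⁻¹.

n(C5H12) = 277.9 / 72.15 = 3.852 mol
n(O2) = 1062 / 22.7 = 46.78 mol
n/ν for C5H12 = 3.852/1 = 3.852
n/ν for O2 = 46.78/8 = 5.848
Smallest n/ν is C5H12 → limiting reagent.
O2 consumed = (8/1) × 3.852 = 30.82 mol
O2 remaining = 46.78 − 30.82 = 15.96 mol

16.0 mol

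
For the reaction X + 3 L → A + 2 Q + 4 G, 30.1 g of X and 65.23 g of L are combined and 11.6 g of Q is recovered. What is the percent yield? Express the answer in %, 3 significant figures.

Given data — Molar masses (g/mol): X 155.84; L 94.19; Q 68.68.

n(X) = 30.10 / 155.84 = 0.1931 mol
n(L) = 65.23 / 94.19 = 0.6925 mol
n/ν → X: 0.1931, L: 0.2308; X is limiting.
theoretical n(Q) = (2/1) × 0.1931 = 0.3862 mol → 26.52 g
% yield = 11.6 / 26.52 × 100 = 43.74 %

43.7 %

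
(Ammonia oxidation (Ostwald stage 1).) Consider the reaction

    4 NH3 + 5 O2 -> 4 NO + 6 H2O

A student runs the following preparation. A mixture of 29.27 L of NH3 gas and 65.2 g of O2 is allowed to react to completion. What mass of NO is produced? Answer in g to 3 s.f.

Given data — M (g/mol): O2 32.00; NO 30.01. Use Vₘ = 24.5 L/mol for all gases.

35.9 g

n(NH3) = 29.27 / 24.5 = 1.195 mol
n(O2) = 65.20 / 32.00 = 2.038 mol
n/ν for NH3 = 1.195/4 = 0.2988
n/ν for O2 = 2.038/5 = 0.4076
Smallest n/ν is NH3 → limiting reagent.
n(NO) = (4/4) × 1.195 = 1.195 mol
mass = 1.195 × 30.01 = 35.86 g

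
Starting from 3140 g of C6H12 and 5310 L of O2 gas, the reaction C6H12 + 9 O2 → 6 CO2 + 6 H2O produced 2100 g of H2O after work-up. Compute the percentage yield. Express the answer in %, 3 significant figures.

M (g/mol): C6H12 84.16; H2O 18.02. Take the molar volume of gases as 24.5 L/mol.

n(C6H12) = 3140 / 84.16 = 37.31 mol
n(O2) = 5310 / 24.5 = 216.7 mol
n/ν for C6H12 = 37.31/1 = 37.31
n/ν for O2 = 216.7/9 = 24.08
Smallest n/ν is O2 → limiting reagent.
theoretical n(H2O) = (6/9) × 216.7 = 144.5 mol → 2604 g
% yield = 2100 / 2604 × 100 = 80.65 %

80.7 %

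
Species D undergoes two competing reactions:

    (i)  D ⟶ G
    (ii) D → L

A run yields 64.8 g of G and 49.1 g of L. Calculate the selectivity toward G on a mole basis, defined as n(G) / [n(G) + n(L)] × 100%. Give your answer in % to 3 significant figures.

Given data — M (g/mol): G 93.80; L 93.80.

56.9 %

n(G) = 64.8 / 93.80 = 0.6908 mol
n(L) = 49.1 / 93.80 = 0.5235 mol
selectivity = 0.6908/(0.6908+0.5235) × 100 = 56.89 %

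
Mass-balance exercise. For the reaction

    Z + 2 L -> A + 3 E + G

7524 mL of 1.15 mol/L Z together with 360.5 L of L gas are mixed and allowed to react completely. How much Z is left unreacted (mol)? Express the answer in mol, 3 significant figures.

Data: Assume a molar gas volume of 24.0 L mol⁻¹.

n(Z) = 1.15 × 7524/1000 = 8.653 mol
n(L) = 360.5 / 24.0 = 15.02 mol
n/ν for Z = 8.653/1 = 8.653
n/ν for L = 15.02/2 = 7.510
Smallest n/ν is L → limiting reagent.
Z consumed = (1/2) × 15.02 = 7.510 mol
Z remaining = 8.653 − 7.510 = 1.143 mol

1.14 mol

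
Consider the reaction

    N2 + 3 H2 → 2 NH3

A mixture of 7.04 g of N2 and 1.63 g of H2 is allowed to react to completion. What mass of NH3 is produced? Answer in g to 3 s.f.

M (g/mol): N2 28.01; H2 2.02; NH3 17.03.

n(N2) = 7.040 / 28.01 = 0.2513 mol
n(H2) = 1.630 / 2.02 = 0.8069 mol
n/ν for N2 = 0.2513/1 = 0.2513
n/ν for H2 = 0.8069/3 = 0.2690
Smallest n/ν is N2 → limiting reagent.
n(NH3) = (2/1) × 0.2513 = 0.5026 mol
mass = 0.5026 × 17.03 = 8.559 g

8.56 g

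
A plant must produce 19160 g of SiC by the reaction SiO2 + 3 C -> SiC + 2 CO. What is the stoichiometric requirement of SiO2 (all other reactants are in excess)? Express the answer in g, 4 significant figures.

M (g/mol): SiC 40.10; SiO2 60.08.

28710 g

n(SiC) = 19160 / 40.10 = 477.8 mol
n(SiO2) = (1/1) × 477.8 = 477.8 mol
mass = 477.8 × 60.08 = 28710 g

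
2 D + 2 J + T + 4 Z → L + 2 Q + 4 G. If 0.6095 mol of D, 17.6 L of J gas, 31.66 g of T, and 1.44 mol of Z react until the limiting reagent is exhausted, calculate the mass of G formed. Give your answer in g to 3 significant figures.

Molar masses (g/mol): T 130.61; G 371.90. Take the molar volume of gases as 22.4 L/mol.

361 g

n(D) = 0.6095 mol
n(J) = 17.60 / 22.4 = 0.7857 mol
n(T) = 31.66 / 130.61 = 0.2424 mol
n(Z) = 1.440 mol
n/ν for D = 0.6095/2 = 0.3048
n/ν for J = 0.7857/2 = 0.3929
n/ν for T = 0.2424/1 = 0.2424
n/ν for Z = 1.440/4 = 0.3600
Smallest n/ν is T → limiting reagent.
n(G) = (4/1) × 0.2424 = 0.9696 mol
mass = 0.9696 × 371.90 = 360.6 g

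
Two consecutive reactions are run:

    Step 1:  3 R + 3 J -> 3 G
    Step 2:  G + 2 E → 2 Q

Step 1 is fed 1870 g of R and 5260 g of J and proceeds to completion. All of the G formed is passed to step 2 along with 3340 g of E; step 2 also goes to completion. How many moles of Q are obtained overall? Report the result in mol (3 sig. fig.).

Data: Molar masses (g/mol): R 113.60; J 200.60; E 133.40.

25.0 mol

Step 1:
n(R) = 1870 / 113.60 = 16.46 mol
n(J) = 5260 / 200.60 = 26.22 mol
n/ν → R: 5.487, J: 8.740; R is limiting.
n(G) produced = (3/3) × 16.46 = 16.46 mol
Step 2:
n(G) available = 16.46 mol
n(E) = 3340 / 133.40 = 25.04 mol
n/ν → G: 16.46, E: 12.52; E is limiting.
n(Q) = (2/2) × 25.04 = 25.04 mol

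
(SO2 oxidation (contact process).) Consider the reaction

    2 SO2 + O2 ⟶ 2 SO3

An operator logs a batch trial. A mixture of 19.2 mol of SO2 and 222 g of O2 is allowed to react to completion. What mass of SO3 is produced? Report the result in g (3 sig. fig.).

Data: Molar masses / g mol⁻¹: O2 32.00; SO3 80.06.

1110 g

n(SO2) = 19.20 mol
n(O2) = 222.0 / 32.00 = 6.938 mol
n/ν for SO2 = 19.20/2 = 9.600
n/ν for O2 = 6.938/1 = 6.938
Smallest n/ν is O2 → limiting reagent.
n(SO3) = (2/1) × 6.938 = 13.88 mol
mass = 13.88 × 80.06 = 1111 g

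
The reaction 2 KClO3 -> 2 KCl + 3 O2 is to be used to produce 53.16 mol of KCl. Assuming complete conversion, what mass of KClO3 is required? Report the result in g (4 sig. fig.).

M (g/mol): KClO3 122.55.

6515 g

n(KCl) = 53.16 mol
n(KClO3) = (2/2) × 53.16 = 53.16 mol
mass = 53.16 × 122.55 = 6515 g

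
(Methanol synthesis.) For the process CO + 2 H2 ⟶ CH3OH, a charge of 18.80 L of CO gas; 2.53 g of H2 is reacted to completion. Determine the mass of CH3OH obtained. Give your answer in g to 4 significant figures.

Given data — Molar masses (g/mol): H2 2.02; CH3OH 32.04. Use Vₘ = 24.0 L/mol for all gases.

n(CO) = 18.80 / 24.0 = 0.7833 mol
n(H2) = 2.530 / 2.02 = 1.252 mol
n/ν → CO: 0.7833, H2: 0.6260; H2 is limiting.
n(CH3OH) = (1/2) × 1.252 = 0.6260 mol
mass = 0.6260 × 32.04 = 20.06 g

20.06 g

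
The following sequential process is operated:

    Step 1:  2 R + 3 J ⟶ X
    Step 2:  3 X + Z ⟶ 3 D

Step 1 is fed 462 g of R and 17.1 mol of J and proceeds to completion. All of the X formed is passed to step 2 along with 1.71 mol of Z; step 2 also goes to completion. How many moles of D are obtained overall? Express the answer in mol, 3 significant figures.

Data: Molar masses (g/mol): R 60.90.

Step 1:
n(R) = 462.0 / 60.90 = 7.586 mol
n(J) = 17.10 mol
n/ν for R = 7.586/2 = 3.793
n/ν for J = 17.10/3 = 5.700
Smallest n/ν is R → limiting reagent.
n(X) produced = (1/2) × 7.586 = 3.793 mol
Step 2:
n(X) available = 3.793 mol
n(Z) = 1.710 mol
n/ν for X = 3.793/3 = 1.264
n/ν for Z = 1.710/1 = 1.710
Smallest n/ν is X → limiting reagent.
n(D) = (3/3) × 3.793 = 3.793 mol

3.79 mol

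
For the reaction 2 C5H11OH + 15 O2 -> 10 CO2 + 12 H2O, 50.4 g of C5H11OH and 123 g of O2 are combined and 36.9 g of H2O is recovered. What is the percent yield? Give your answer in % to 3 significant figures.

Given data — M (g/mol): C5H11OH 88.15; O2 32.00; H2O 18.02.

n(C5H11OH) = 50.40 / 88.15 = 0.5718 mol
n(O2) = 123.0 / 32.00 = 3.844 mol
n/ν for C5H11OH = 0.5718/2 = 0.2859
n/ν for O2 = 3.844/15 = 0.2563
Smallest n/ν is O2 → limiting reagent.
theoretical n(H2O) = (12/15) × 3.844 = 3.075 mol → 55.41 g
% yield = 36.9 / 55.41 × 100 = 66.59 %

66.6 %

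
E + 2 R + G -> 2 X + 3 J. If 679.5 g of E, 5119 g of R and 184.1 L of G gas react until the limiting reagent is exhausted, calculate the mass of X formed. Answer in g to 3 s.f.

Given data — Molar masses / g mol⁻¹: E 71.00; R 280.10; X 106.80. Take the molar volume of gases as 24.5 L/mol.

1610 g

n(E) = 679.5 / 71.00 = 9.570 mol
n(R) = 5119 / 280.10 = 18.28 mol
n(G) = 184.1 / 24.5 = 7.514 mol
n/ν for E = 9.570/1 = 9.570
n/ν for R = 18.28/2 = 9.140
n/ν for G = 7.514/1 = 7.514
Smallest n/ν is G → limiting reagent.
n(X) = (2/1) × 7.514 = 15.03 mol
mass = 15.03 × 106.80 = 1605 g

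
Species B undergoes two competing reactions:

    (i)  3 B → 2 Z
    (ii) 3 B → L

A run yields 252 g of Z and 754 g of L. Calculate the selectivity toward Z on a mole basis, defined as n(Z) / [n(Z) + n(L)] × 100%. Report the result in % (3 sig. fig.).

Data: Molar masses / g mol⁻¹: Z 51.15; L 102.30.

n(Z) = 252 / 51.15 = 4.927 mol
n(L) = 754 / 102.30 = 7.370 mol
selectivity = 4.927/(4.927+7.370) × 100 = 40.07 %

40.1 %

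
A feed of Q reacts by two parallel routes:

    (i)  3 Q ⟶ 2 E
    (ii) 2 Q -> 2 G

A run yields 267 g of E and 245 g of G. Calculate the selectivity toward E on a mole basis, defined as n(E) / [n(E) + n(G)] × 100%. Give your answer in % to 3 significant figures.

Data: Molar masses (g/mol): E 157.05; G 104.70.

42.1 %

n(E) = 267 / 157.05 = 1.700 mol
n(G) = 245 / 104.70 = 2.340 mol
selectivity = 1.700/(1.700+2.340) × 100 = 42.08 %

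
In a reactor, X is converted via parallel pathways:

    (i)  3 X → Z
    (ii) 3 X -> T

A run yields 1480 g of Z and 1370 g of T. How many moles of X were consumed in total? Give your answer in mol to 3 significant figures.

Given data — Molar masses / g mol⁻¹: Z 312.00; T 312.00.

27.4 mol

n(Z) = 1480 / 312.00 = 4.744 mol
n(T) = 1370 / 312.00 = 4.391 mol
n(X) via (i) = (3/1)×4.744 = 14.23 mol
n(X) via (ii) = (3/1)×4.391 = 13.17 mol
total n(X) = 14.23 + 13.17 = 27.40 mol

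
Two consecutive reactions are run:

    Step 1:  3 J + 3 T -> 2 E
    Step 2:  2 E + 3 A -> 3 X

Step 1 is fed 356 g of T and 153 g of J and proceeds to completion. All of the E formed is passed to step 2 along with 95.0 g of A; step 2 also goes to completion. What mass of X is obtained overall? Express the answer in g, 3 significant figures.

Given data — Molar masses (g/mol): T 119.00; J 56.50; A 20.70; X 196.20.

531 g

Step 1:
n(T) = 356.0 / 119.00 = 2.992 mol
n(J) = 153.0 / 56.50 = 2.708 mol
n/ν → T: 0.9973, J: 0.9027; J is limiting.
n(E) produced = (2/3) × 2.708 = 1.805 mol
Step 2:
n(E) available = 1.805 mol
n(A) = 95.00 / 20.70 = 4.589 mol
n/ν → E: 0.9025, A: 1.530; E is limiting.
n(X) = (3/2) × 1.805 = 2.708 mol
mass = 2.708 × 196.20 = 531.3 g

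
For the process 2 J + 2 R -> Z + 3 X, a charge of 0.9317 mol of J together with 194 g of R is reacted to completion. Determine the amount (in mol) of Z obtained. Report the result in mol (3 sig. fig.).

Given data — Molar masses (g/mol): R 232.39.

n(J) = 0.9317 mol
n(R) = 194.0 / 232.39 = 0.8348 mol
n/ν → J: 0.4659, R: 0.4174; R is limiting.
n(Z) = (1/2) × 0.8348 = 0.4174 mol

0.417 mol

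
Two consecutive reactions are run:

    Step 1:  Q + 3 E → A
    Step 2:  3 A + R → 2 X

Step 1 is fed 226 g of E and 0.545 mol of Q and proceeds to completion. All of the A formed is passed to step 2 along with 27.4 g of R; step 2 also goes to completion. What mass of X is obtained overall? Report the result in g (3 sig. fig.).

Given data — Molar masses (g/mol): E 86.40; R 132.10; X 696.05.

253 g

Step 1:
n(E) = 226.0 / 86.40 = 2.616 mol
n(Q) = 0.5450 mol
n/ν for E = 2.616/3 = 0.8720
n/ν for Q = 0.5450/1 = 0.5450
Smallest n/ν is Q → limiting reagent.
n(A) produced = (1/1) × 0.5450 = 0.5450 mol
Step 2:
n(A) available = 0.5450 mol
n(R) = 27.40 / 132.10 = 0.2074 mol
n/ν for A = 0.5450/3 = 0.1817
n/ν for R = 0.2074/1 = 0.2074
Smallest n/ν is A → limiting reagent.
n(X) = (2/3) × 0.5450 = 0.3633 mol
mass = 0.3633 × 696.05 = 252.9 g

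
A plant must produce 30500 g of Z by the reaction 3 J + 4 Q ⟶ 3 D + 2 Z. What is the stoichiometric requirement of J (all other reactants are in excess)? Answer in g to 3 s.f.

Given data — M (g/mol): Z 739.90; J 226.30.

n(Z) = 30500 / 739.90 = 41.22 mol
n(J) = (3/2) × 41.22 = 61.83 mol
mass = 61.83 × 226.30 = 13990 g

14000 g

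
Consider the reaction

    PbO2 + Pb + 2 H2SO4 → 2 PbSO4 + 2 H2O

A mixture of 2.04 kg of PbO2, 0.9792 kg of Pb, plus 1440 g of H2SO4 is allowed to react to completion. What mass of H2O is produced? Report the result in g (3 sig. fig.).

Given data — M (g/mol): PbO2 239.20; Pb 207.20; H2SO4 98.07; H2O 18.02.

170 g

n(PbO2) = 2.040×1000 / 239.20 = 8.528 mol
n(Pb) = 0.9792×1000 / 207.20 = 4.726 mol
n(H2SO4) = 1440 / 98.07 = 14.68 mol
n/ν for PbO2 = 8.528/1 = 8.528
n/ν for Pb = 4.726/1 = 4.726
n/ν for H2SO4 = 14.68/2 = 7.340
Smallest n/ν is Pb → limiting reagent.
n(H2O) = (2/1) × 4.726 = 9.452 mol
mass = 9.452 × 18.02 = 170.3 g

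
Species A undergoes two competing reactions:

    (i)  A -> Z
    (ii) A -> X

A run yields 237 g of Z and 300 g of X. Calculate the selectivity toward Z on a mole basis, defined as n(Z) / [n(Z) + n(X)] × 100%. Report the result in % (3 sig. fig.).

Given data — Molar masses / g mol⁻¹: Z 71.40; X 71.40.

n(Z) = 237 / 71.40 = 3.319 mol
n(X) = 300 / 71.40 = 4.202 mol
selectivity = 3.319/(3.319+4.202) × 100 = 44.13 %

44.1 %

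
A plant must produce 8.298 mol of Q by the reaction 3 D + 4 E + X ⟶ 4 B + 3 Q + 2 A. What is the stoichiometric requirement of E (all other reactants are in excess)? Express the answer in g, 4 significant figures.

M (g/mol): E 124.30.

1375 g

n(Q) = 8.298 mol
n(E) = (4/3) × 8.298 = 11.06 mol
mass = 11.06 × 124.30 = 1375 g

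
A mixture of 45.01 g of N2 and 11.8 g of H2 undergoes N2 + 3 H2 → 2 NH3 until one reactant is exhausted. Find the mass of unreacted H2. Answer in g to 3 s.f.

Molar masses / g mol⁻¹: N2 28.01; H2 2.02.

2.06 g

n(N2) = 45.01 / 28.01 = 1.607 mol
n(H2) = 11.80 / 2.02 = 5.842 mol
n/ν for N2 = 1.607/1 = 1.607
n/ν for H2 = 5.842/3 = 1.947
Smallest n/ν is N2 → limiting reagent.
H2 consumed = (3/1) × 1.607 = 4.821 mol
H2 remaining = 5.842 − 4.821 = 1.021 mol
mass = 1.021 × 2.02 = 2.062 g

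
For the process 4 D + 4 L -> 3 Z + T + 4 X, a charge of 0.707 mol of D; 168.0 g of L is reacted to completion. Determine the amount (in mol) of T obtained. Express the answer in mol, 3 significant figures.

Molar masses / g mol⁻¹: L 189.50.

n(D) = 0.7070 mol
n(L) = 168.0 / 189.50 = 0.8865 mol
n/ν for D = 0.7070/4 = 0.1768
n/ν for L = 0.8865/4 = 0.2216
Smallest n/ν is D → limiting reagent.
n(T) = (1/4) × 0.7070 = 0.1768 mol

0.177 mol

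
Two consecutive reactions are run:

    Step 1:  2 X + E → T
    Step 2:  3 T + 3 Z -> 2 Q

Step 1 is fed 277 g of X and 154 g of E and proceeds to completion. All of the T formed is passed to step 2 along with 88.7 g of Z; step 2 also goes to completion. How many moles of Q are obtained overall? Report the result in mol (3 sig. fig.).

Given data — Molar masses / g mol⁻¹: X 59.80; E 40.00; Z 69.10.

Step 1:
n(X) = 277.0 / 59.80 = 4.632 mol
n(E) = 154.0 / 40.00 = 3.850 mol
n/ν for X = 4.632/2 = 2.316
n/ν for E = 3.850/1 = 3.850
Smallest n/ν is X → limiting reagent.
n(T) produced = (1/2) × 4.632 = 2.316 mol
Step 2:
n(T) available = 2.316 mol
n(Z) = 88.70 / 69.10 = 1.284 mol
n/ν for T = 2.316/3 = 0.7720
n/ν for Z = 1.284/3 = 0.4280
Smallest n/ν is Z → limiting reagent.
n(Q) = (2/3) × 1.284 = 0.8560 mol

0.856 mol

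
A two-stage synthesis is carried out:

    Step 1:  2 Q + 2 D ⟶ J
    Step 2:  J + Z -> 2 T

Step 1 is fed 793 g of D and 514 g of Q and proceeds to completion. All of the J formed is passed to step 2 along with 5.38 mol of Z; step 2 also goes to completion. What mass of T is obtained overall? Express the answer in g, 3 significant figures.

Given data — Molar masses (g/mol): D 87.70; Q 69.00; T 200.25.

1490 g

Step 1:
n(D) = 793.0 / 87.70 = 9.042 mol
n(Q) = 514.0 / 69.00 = 7.449 mol
n/ν → D: 4.521, Q: 3.725; Q is limiting.
n(J) produced = (1/2) × 7.449 = 3.725 mol
Step 2:
n(J) available = 3.725 mol
n(Z) = 5.380 mol
n/ν → J: 3.725, Z: 5.380; J is limiting.
n(T) = (2/1) × 3.725 = 7.450 mol
mass = 7.450 × 200.25 = 1492 g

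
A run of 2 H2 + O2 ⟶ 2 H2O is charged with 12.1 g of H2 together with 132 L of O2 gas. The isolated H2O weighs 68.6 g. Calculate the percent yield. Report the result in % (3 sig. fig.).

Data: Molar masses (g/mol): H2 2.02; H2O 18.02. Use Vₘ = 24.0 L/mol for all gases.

n(H2) = 12.10 / 2.02 = 5.990 mol
n(O2) = 132.0 / 24.0 = 5.500 mol
n/ν → H2: 2.995, O2: 5.500; H2 is limiting.
theoretical n(H2O) = (2/2) × 5.990 = 5.990 mol → 107.9 g
% yield = 68.6 / 107.9 × 100 = 63.58 %

63.6 %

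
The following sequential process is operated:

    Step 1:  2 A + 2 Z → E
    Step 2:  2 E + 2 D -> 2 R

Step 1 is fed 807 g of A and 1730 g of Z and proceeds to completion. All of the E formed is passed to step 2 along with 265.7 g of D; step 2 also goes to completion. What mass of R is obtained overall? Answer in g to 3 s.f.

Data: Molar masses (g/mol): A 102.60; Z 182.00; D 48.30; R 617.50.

2430 g

Step 1:
n(A) = 807.0 / 102.60 = 7.865 mol
n(Z) = 1730 / 182.00 = 9.505 mol
n/ν for A = 7.865/2 = 3.933
n/ν for Z = 9.505/2 = 4.753
Smallest n/ν is A → limiting reagent.
n(E) produced = (1/2) × 7.865 = 3.933 mol
Step 2:
n(E) available = 3.933 mol
n(D) = 265.7 / 48.30 = 5.501 mol
n/ν for E = 3.933/2 = 1.967
n/ν for D = 5.501/2 = 2.751
Smallest n/ν is E → limiting reagent.
n(R) = (2/2) × 3.933 = 3.933 mol
mass = 3.933 × 617.50 = 2429 g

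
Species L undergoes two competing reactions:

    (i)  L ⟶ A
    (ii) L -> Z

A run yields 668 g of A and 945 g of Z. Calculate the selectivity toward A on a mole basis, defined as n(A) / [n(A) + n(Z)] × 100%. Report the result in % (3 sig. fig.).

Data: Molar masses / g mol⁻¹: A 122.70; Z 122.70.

n(A) = 668 / 122.70 = 5.444 mol
n(Z) = 945 / 122.70 = 7.702 mol
selectivity = 5.444/(5.444+7.702) × 100 = 41.41 %

41.4 %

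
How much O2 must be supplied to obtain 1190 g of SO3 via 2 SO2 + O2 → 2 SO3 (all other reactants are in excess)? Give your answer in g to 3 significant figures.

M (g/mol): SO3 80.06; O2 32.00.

238 g

n(SO3) = 1190 / 80.06 = 14.86 mol
n(O2) = (1/2) × 14.86 = 7.430 mol
mass = 7.430 × 32.00 = 237.8 g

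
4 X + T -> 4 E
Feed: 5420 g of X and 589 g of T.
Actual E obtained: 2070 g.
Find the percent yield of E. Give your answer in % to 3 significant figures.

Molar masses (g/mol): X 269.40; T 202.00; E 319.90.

n(X) = 5420 / 269.40 = 20.12 mol
n(T) = 589.0 / 202.00 = 2.916 mol
n/ν for X = 20.12/4 = 5.030
n/ν for T = 2.916/1 = 2.916
Smallest n/ν is T → limiting reagent.
theoretical n(E) = (4/1) × 2.916 = 11.66 mol → 3730 g
% yield = 2070 / 3730 × 100 = 55.50 %

55.5 %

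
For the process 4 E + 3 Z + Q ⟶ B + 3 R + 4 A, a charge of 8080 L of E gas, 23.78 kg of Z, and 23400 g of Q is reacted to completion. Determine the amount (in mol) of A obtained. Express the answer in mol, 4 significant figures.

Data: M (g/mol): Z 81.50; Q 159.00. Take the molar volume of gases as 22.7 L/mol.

n(E) = 8080 / 22.7 = 355.9 mol
n(Z) = 23.78×1000 / 81.50 = 291.8 mol
n(Q) = 23400 / 159.00 = 147.2 mol
n/ν for E = 355.9/4 = 88.98
n/ν for Z = 291.8/3 = 97.27
n/ν for Q = 147.2/1 = 147.2
Smallest n/ν is E → limiting reagent.
n(A) = (4/4) × 355.9 = 355.9 mol

355.9 mol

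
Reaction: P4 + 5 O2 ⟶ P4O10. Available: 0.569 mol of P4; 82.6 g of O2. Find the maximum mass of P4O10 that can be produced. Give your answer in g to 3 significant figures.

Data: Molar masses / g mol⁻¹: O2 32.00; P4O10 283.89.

n(P4) = 0.5690 mol
n(O2) = 82.60 / 32.00 = 2.581 mol
n/ν → P4: 0.5690, O2: 0.5162; O2 is limiting.
n(P4O10) = (1/5) × 2.581 = 0.5162 mol
mass = 0.5162 × 283.89 = 146.5 g

147 g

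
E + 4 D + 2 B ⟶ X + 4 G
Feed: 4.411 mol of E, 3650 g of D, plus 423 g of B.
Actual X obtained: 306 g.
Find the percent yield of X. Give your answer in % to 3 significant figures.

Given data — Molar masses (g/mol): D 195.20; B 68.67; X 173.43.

n(E) = 4.411 mol
n(D) = 3650 / 195.20 = 18.70 mol
n(B) = 423.0 / 68.67 = 6.160 mol
n/ν for E = 4.411/1 = 4.411
n/ν for D = 18.70/4 = 4.675
n/ν for B = 6.160/2 = 3.080
Smallest n/ν is B → limiting reagent.
theoretical n(X) = (1/2) × 6.160 = 3.080 mol → 534.2 g
% yield = 306 / 534.2 × 100 = 57.28 %

57.3 %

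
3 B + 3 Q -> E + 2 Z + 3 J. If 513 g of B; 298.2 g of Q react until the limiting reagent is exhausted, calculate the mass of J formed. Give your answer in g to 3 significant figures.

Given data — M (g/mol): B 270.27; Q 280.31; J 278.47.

296 g

n(B) = 513.0 / 270.27 = 1.898 mol
n(Q) = 298.2 / 280.31 = 1.064 mol
n/ν for B = 1.898/3 = 0.6327
n/ν for Q = 1.064/3 = 0.3547
Smallest n/ν is Q → limiting reagent.
n(J) = (3/3) × 1.064 = 1.064 mol
mass = 1.064 × 278.47 = 296.3 g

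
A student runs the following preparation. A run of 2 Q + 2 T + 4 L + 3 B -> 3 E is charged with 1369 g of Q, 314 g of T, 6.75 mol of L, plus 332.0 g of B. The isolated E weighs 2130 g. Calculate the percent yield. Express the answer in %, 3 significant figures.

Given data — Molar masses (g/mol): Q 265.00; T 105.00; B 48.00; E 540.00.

n(Q) = 1369 / 265.00 = 5.166 mol
n(T) = 314.0 / 105.00 = 2.990 mol
n(L) = 6.750 mol
n(B) = 332.0 / 48.00 = 6.917 mol
n/ν for Q = 5.166/2 = 2.583
n/ν for T = 2.990/2 = 1.495
n/ν for L = 6.750/4 = 1.688
n/ν for B = 6.917/3 = 2.306
Smallest n/ν is T → limiting reagent.
theoretical n(E) = (3/2) × 2.990 = 4.485 mol → 2422 g
% yield = 2130 / 2422 × 100 = 87.94 %

87.9 %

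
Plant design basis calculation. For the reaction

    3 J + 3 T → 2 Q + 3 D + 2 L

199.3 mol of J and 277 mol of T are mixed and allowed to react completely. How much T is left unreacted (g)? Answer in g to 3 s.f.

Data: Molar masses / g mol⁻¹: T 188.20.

n(J) = 199.3 mol
n(T) = 277.0 mol
n/ν for J = 199.3/3 = 66.43
n/ν for T = 277.0/3 = 92.33
Smallest n/ν is J → limiting reagent.
T consumed = (3/3) × 199.3 = 199.3 mol
T remaining = 277.0 − 199.3 = 77.70 mol
mass = 77.70 × 188.20 = 14620 g

14600 g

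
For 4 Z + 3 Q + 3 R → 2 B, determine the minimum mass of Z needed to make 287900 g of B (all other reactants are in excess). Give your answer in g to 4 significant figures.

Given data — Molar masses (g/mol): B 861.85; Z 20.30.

13560 g

n(B) = 287900 / 861.85 = 334.0 mol
n(Z) = (4/2) × 334.0 = 668.0 mol
mass = 668.0 × 20.30 = 13560 g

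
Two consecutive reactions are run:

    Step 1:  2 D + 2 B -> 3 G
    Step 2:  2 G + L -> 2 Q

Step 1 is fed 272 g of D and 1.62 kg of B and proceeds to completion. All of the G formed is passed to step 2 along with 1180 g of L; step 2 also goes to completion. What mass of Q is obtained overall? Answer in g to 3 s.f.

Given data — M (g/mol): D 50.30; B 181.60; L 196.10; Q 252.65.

Step 1:
n(D) = 272.0 / 50.30 = 5.408 mol
n(B) = 1.620×1000 / 181.60 = 8.921 mol
n/ν for D = 5.408/2 = 2.704
n/ν for B = 8.921/2 = 4.461
Smallest n/ν is D → limiting reagent.
n(G) produced = (3/2) × 5.408 = 8.112 mol
Step 2:
n(G) available = 8.112 mol
n(L) = 1180 / 196.10 = 6.017 mol
n/ν for G = 8.112/2 = 4.056
n/ν for L = 6.017/1 = 6.017
Smallest n/ν is G → limiting reagent.
n(Q) = (2/2) × 8.112 = 8.112 mol
mass = 8.112 × 252.65 = 2049 g

2050 g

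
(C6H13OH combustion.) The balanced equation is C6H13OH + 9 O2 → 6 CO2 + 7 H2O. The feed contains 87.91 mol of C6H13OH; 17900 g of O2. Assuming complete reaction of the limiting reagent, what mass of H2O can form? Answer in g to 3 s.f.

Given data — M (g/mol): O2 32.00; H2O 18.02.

7840 g

n(C6H13OH) = 87.91 mol
n(O2) = 17900 / 32.00 = 559.4 mol
n/ν for C6H13OH = 87.91/1 = 87.91
n/ν for O2 = 559.4/9 = 62.16
Smallest n/ν is O2 → limiting reagent.
n(H2O) = (7/9) × 559.4 = 435.1 mol
mass = 435.1 × 18.02 = 7841 g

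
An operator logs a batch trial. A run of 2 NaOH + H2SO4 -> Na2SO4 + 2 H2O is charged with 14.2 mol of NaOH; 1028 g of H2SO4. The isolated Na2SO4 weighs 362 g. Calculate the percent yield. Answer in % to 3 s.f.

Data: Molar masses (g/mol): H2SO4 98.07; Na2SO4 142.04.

35.9 %

n(NaOH) = 14.20 mol
n(H2SO4) = 1028 / 98.07 = 10.48 mol
n/ν for NaOH = 14.20/2 = 7.100
n/ν for H2SO4 = 10.48/1 = 10.48
Smallest n/ν is NaOH → limiting reagent.
theoretical n(Na2SO4) = (1/2) × 14.20 = 7.100 mol → 1008 g
% yield = 362 / 1008 × 100 = 35.91 %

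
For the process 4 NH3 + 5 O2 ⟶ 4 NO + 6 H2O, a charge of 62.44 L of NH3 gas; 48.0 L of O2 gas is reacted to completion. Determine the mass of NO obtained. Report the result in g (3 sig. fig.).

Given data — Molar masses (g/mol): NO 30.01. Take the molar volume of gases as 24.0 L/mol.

48.0 g

n(NH3) = 62.44 / 24.0 = 2.602 mol
n(O2) = 48.00 / 24.0 = 2.000 mol
n/ν → NH3: 0.6505, O2: 0.4000; O2 is limiting.
n(NO) = (4/5) × 2.000 = 1.600 mol
mass = 1.600 × 30.01 = 48.02 g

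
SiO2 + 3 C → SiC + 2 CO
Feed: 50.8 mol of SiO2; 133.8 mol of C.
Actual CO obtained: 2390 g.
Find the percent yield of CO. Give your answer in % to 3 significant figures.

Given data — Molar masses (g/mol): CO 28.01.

95.7 %

n(SiO2) = 50.80 mol
n(C) = 133.8 mol
n/ν for SiO2 = 50.80/1 = 50.80
n/ν for C = 133.8/3 = 44.60
Smallest n/ν is C → limiting reagent.
theoretical n(CO) = (2/3) × 133.8 = 89.20 mol → 2498 g
% yield = 2390 / 2498 × 100 = 95.68 %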